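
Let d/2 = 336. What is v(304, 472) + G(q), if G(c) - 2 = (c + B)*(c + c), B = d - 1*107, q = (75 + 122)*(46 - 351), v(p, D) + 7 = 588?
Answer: 7152518983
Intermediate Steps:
d = 672 (d = 2*336 = 672)
v(p, D) = 581 (v(p, D) = -7 + 588 = 581)
q = -60085 (q = 197*(-305) = -60085)
B = 565 (B = 672 - 1*107 = 672 - 107 = 565)
G(c) = 2 + 2*c*(565 + c) (G(c) = 2 + (c + 565)*(c + c) = 2 + (565 + c)*(2*c) = 2 + 2*c*(565 + c))
v(304, 472) + G(q) = 581 + (2 + 2*(-60085)² + 1130*(-60085)) = 581 + (2 + 2*3610207225 - 67896050) = 581 + (2 + 7220414450 - 67896050) = 581 + 7152518402 = 7152518983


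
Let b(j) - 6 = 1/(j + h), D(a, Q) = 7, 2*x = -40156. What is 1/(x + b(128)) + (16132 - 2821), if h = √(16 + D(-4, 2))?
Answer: 3814816465762433/286591276391 + √23/6591599356993 ≈ 13311.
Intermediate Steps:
x = -20078 (x = (½)*(-40156) = -20078)
h = √23 (h = √(16 + 7) = √23 ≈ 4.7958)
b(j) = 6 + 1/(j + √23)
1/(x + b(128)) + (16132 - 2821) = 1/(-20078 + (1 + 6*128 + 6*√23)/(128 + √23)) + (16132 - 2821) = 1/(-20078 + (1 + 768 + 6*√23)/(128 + √23)) + 13311 = 1/(-20078 + (769 + 6*√23)/(128 + √23)) + 13311 = 13311 + 1/(-20078 + (769 + 6*√23)/(128 + √23))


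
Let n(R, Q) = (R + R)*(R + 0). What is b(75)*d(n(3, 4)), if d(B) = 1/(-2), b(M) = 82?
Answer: -41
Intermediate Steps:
n(R, Q) = 2*R**2 (n(R, Q) = (2*R)*R = 2*R**2)
d(B) = -1/2
b(75)*d(n(3, 4)) = 82*(-1/2) = -41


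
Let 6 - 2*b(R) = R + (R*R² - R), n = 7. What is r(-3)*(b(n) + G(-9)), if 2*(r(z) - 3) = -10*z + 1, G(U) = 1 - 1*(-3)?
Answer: -12173/4 ≈ -3043.3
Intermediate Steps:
b(R) = 3 - R³/2 (b(R) = 3 - (R + (R*R² - R))/2 = 3 - (R + (R³ - R))/2 = 3 - R³/2)
G(U) = 4 (G(U) = 1 + 3 = 4)
r(z) = 7/2 - 5*z (r(z) = 3 + (-10*z + 1)/2 = 3 + (1 - 10*z)/2 = 3 + (½ - 5*z) = 7/2 - 5*z)
r(-3)*(b(n) + G(-9)) = (7/2 - 5*(-3))*((3 - ½*7³) + 4) = (7/2 + 15)*((3 - ½*343) + 4) = 37*((3 - 343/2) + 4)/2 = 37*(-337/2 + 4)/2 = (37/2)*(-329/2) = -12173/4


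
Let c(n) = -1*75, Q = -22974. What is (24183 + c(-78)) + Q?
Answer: 1134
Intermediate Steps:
c(n) = -75
(24183 + c(-78)) + Q = (24183 - 75) - 22974 = 24108 - 22974 = 1134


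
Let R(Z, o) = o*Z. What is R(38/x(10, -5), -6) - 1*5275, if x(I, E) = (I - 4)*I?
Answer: -26394/5 ≈ -5278.8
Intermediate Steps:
x(I, E) = I*(-4 + I) (x(I, E) = (-4 + I)*I = I*(-4 + I))
R(Z, o) = Z*o
R(38/x(10, -5), -6) - 1*5275 = (38/((10*(-4 + 10))))*(-6) - 1*5275 = (38/((10*6)))*(-6) - 5275 = (38/60)*(-6) - 5275 = (38*(1/60))*(-6) - 5275 = (19/30)*(-6) - 5275 = -19/5 - 5275 = -26394/5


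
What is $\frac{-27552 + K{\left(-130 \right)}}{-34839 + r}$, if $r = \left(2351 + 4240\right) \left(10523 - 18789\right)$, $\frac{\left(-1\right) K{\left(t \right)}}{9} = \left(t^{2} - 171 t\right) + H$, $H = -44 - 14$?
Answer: $\frac{25280}{3634403} \approx 0.0069558$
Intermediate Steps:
$H = -58$ ($H = -44 - 14 = -58$)
$K{\left(t \right)} = 522 - 9 t^{2} + 1539 t$ ($K{\left(t \right)} = - 9 \left(\left(t^{2} - 171 t\right) - 58\right) = - 9 \left(-58 + t^{2} - 171 t\right) = 522 - 9 t^{2} + 1539 t$)
$r = -54481206$ ($r = 6591 \left(-8266\right) = -54481206$)
$\frac{-27552 + K{\left(-130 \right)}}{-34839 + r} = \frac{-27552 + \left(522 - 9 \left(-130\right)^{2} + 1539 \left(-130\right)\right)}{-34839 - 54481206} = \frac{-27552 - 351648}{-54516045} = \left(-27552 - 351648\right) \left(- \frac{1}{54516045}\right) = \left(-379200\right) \left(- \frac{1}{54516045}\right) = \frac{25280}{3634403}$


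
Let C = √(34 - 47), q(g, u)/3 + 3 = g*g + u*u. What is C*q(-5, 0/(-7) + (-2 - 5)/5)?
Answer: 1797*I*√13/25 ≈ 259.17*I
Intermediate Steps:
q(g, u) = -9 + 3*g² + 3*u² (q(g, u) = -9 + 3*(g*g + u*u) = -9 + 3*(g² + u²) = -9 + (3*g² + 3*u²) = -9 + 3*g² + 3*u²)
C = I*√13 (C = √(-13) = I*√13 ≈ 3.6056*I)
C*q(-5, 0/(-7) + (-2 - 5)/5) = (I*√13)*(-9 + 3*(-5)² + 3*(0/(-7) + (-2 - 5)/5)²) = (I*√13)*(-9 + 3*25 + 3*(0*(-⅐) - 7*⅕)²) = (I*√13)*(-9 + 75 + 3*(0 - 7/5)²) = (I*√13)*(-9 + 75 + 3*(-7/5)²) = (I*√13)*(-9 + 75 + 3*(49/25)) = (I*√13)*(-9 + 75 + 147/25) = (I*√13)*(1797/25) = 1797*I*√13/25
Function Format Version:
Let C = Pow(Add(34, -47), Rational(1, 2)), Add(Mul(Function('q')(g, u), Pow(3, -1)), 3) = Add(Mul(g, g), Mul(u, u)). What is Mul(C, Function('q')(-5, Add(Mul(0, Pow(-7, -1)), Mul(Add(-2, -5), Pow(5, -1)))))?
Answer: Mul(Rational(1797, 25), I, Pow(13, Rational(1, 2))) ≈ Mul(259.17, I)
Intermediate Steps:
Function('q')(g, u) = Add(-9, Mul(3, Pow(g, 2)), Mul(3, Pow(u, 2))) (Function('q')(g, u) = Add(-9, Mul(3, Add(Mul(g, g), Mul(u, u)))) = Add(-9, Mul(3, Add(Pow(g, 2), Pow(u, 2)))) = Add(-9, Add(Mul(3, Pow(g, 2)), Mul(3, Pow(u, 2)))) = Add(-9, Mul(3, Pow(g, 2)), Mul(3, Pow(u, 2))))
C = Mul(I, Pow(13, Rational(1, 2))) (C = Pow(-13, Rational(1, 2)) = Mul(I, Pow(13, Rational(1, 2))) ≈ Mul(3.6056, I))
Mul(C, Function('q')(-5, Add(Mul(0, Pow(-7, -1)), Mul(Add(-2, -5), Pow(5, -1))))) = Mul(Mul(I, Pow(13, Rational(1, 2))), Add(-9, Mul(3, Pow(-5, 2)), Mul(3, Pow(Add(Mul(0, Pow(-7, -1)), Mul(Add(-2, -5), Pow(5, -1))), 2)))) = Mul(Mul(I, Pow(13, Rational(1, 2))), Add(-9, Mul(3, 25), Mul(3, Pow(Add(Mul(0, Rational(-1, 7)), Mul(-7, Rational(1, 5))), 2)))) = Mul(Mul(I, Pow(13, Rational(1, 2))), Add(-9, 75, Mul(3, Pow(Add(0, Rational(-7, 5)), 2)))) = Mul(Mul(I, Pow(13, Rational(1, 2))), Add(-9, 75, Mul(3, Pow(Rational(-7, 5), 2)))) = Mul(Mul(I, Pow(13, Rational(1, 2))), Add(-9, 75, Mul(3, Rational(49, 25)))) = Mul(Mul(I, Pow(13, Rational(1, 2))), Add(-9, 75, Rational(147, 25))) = Mul(Mul(I, Pow(13, Rational(1, 2))), Rational(1797, 25)) = Mul(Rational(1797, 25), I, Pow(13, Rational(1, 2)))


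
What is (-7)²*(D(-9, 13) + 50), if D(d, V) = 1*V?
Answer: 3087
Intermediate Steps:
D(d, V) = V
(-7)²*(D(-9, 13) + 50) = (-7)²*(13 + 50) = 49*63 = 3087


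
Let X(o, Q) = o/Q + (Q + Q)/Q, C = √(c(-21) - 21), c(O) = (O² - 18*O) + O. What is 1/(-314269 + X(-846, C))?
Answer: -81395153/25579810309279 + 282*√777/25579810309279 ≈ -3.1817e-6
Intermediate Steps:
c(O) = O² - 17*O
C = √777 (C = √(-21*(-17 - 21) - 21) = √(-21*(-38) - 21) = √(798 - 21) = √777 ≈ 27.875)
X(o, Q) = 2 + o/Q (X(o, Q) = o/Q + (2*Q)/Q = o/Q + 2 = 2 + o/Q)
1/(-314269 + X(-846, C)) = 1/(-314269 + (2 - 846*√777/777)) = 1/(-314269 + (2 - 282*√777/259)) = 1/(-314267 - 282*√777/259)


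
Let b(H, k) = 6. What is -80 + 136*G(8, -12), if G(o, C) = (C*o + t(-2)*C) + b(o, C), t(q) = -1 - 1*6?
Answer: -896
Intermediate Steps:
t(q) = -7 (t(q) = -1 - 6 = -7)
G(o, C) = 6 - 7*C + C*o (G(o, C) = (C*o - 7*C) + 6 = (-7*C + C*o) + 6 = 6 - 7*C + C*o)
-80 + 136*G(8, -12) = -80 + 136*(6 - 7*(-12) - 12*8) = -80 + 136*(6 + 84 - 96) = -80 + 136*(-6) = -80 - 816 = -896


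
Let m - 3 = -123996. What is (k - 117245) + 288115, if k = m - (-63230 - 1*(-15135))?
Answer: 94972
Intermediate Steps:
m = -123993 (m = 3 - 123996 = -123993)
k = -75898 (k = -123993 - (-63230 - 1*(-15135)) = -123993 - (-63230 + 15135) = -123993 - 1*(-48095) = -123993 + 48095 = -75898)
(k - 117245) + 288115 = (-75898 - 117245) + 288115 = -193143 + 288115 = 94972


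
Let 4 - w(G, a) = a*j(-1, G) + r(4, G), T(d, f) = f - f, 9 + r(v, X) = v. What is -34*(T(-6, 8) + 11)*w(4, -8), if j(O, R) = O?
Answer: -374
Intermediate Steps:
r(v, X) = -9 + v
T(d, f) = 0
w(G, a) = 9 + a (w(G, a) = 4 - (a*(-1) + (-9 + 4)) = 4 - (-a - 5) = 4 - (-5 - a) = 4 + (5 + a) = 9 + a)
-34*(T(-6, 8) + 11)*w(4, -8) = -34*(0 + 11)*(9 - 8) = -374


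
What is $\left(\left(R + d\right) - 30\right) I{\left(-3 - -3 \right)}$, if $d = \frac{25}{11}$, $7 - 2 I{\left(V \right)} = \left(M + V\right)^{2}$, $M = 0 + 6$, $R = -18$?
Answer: $\frac{14587}{22} \approx 663.04$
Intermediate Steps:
$M = 6$
$I{\left(V \right)} = \frac{7}{2} - \frac{\left(6 + V\right)^{2}}{2}$
$d = \frac{25}{11}$ ($d = 25 \cdot \frac{1}{11} = \frac{25}{11} \approx 2.2727$)
$\left(\left(R + d\right) - 30\right) I{\left(-3 - -3 \right)} = \left(\left(-18 + \frac{25}{11}\right) - 30\right) \left(\frac{7}{2} - \frac{\left(6 - 0\right)^{2}}{2}\right) = \left(- \frac{173}{11} - 30\right) \left(\frac{7}{2} - \frac{\left(6 + \left(-3 + 3\right)\right)^{2}}{2}\right) = - \frac{503 \left(\frac{7}{2} - \frac{\left(6 + 0\right)^{2}}{2}\right)}{11} = - \frac{503 \left(\frac{7}{2} - \frac{6^{2}}{2}\right)}{11} = - \frac{503 \left(\frac{7}{2} - 18\right)}{11} = \left(- \frac{503}{11}\right) \left(- \frac{29}{2}\right) = \frac{14587}{22}$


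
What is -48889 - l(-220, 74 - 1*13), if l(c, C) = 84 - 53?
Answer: -48920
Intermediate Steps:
l(c, C) = 31
-48889 - l(-220, 74 - 1*13) = -48889 - 1*31 = -48889 - 31 = -48920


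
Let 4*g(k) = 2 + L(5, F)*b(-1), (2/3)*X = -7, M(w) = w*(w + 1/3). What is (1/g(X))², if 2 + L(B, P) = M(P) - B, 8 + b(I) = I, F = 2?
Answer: 16/529 ≈ 0.030246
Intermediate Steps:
b(I) = -8 + I
M(w) = w*(⅓ + w) (M(w) = w*(w + ⅓) = w*(⅓ + w))
X = -21/2 (X = (3/2)*(-7) = -21/2 ≈ -10.500)
L(B, P) = -2 - B + P*(⅓ + P) (L(B, P) = -2 + (P*(⅓ + P) - B) = -2 + (-B + P*(⅓ + P)) = -2 - B + P*(⅓ + P))
g(k) = 23/4 (g(k) = (2 + (-2 + 2² - 1*5 + (⅓)*2)*(-8 - 1))/4 = (2 + (-2 + 4 - 5 + ⅔)*(-9))/4 = (2 - 7/3*(-9))/4 = (2 + 21)/4 = (¼)*23 = 23/4)
(1/g(X))² = (1/(23/4))² = (4/23)² = 16/529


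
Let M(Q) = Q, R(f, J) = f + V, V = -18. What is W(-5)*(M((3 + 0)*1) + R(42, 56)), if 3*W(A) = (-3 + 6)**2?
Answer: 81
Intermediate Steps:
R(f, J) = -18 + f (R(f, J) = f - 18 = -18 + f)
W(A) = 3 (W(A) = (-3 + 6)**2/3 = (1/3)*3**2 = (1/3)*9 = 3)
W(-5)*(M((3 + 0)*1) + R(42, 56)) = 3*((3 + 0)*1 + (-18 + 42)) = 3*(3*1 + 24) = 3*(3 + 24) = 3*27 = 81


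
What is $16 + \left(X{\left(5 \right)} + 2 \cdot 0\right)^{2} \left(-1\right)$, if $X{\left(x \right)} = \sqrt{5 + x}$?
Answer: $6$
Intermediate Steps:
$16 + \left(X{\left(5 \right)} + 2 \cdot 0\right)^{2} \left(-1\right) = 16 + \left(\sqrt{5 + 5} + 2 \cdot 0\right)^{2} \left(-1\right) = 16 + \left(\sqrt{10} + 0\right)^{2} \left(-1\right) = 16 + \left(\sqrt{10}\right)^{2} \left(-1\right) = 16 + 10 \left(-1\right) = 16 - 10 = 6$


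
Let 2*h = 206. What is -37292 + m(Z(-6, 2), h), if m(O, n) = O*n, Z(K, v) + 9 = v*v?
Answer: -37807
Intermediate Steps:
Z(K, v) = -9 + v² (Z(K, v) = -9 + v*v = -9 + v²)
h = 103 (h = (½)*206 = 103)
-37292 + m(Z(-6, 2), h) = -37292 + (-9 + 2²)*103 = -37292 + (-9 + 4)*103 = -37292 - 5*103 = -37292 - 515 = -37807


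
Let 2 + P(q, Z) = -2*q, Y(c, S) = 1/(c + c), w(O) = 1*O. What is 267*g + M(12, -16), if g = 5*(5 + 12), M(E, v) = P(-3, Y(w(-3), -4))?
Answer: 22699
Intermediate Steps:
w(O) = O
Y(c, S) = 1/(2*c)
P(q, Z) = -2 - 2*q
M(E, v) = 4 (M(E, v) = -2 - 2*(-3) = -2 + 6 = 4)
g = 85 (g = 5*17 = 85)
267*g + M(12, -16) = 267*85 + 4 = 22695 + 4 = 22699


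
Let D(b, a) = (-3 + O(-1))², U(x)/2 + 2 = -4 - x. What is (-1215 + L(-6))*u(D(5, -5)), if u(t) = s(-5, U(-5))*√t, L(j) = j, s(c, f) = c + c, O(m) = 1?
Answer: 24420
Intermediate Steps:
U(x) = -12 - 2*x (U(x) = -4 + 2*(-4 - x) = -4 + (-8 - 2*x) = -12 - 2*x)
D(b, a) = 4 (D(b, a) = (-3 + 1)² = (-2)² = 4)
s(c, f) = 2*c
u(t) = -10*√t (u(t) = (2*(-5))*√t = -10*√t)
(-1215 + L(-6))*u(D(5, -5)) = (-1215 - 6)*(-10*√4) = -(-12210)*2 = -1221*(-20) = 24420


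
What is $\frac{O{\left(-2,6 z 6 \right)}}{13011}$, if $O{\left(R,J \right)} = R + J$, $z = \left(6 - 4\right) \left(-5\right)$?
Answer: $- \frac{362}{13011} \approx -0.027823$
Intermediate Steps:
$z = -10$ ($z = 2 \left(-5\right) = -10$)
$O{\left(R,J \right)} = J + R$
$\frac{O{\left(-2,6 z 6 \right)}}{13011} = \frac{6 \left(-10\right) 6 - 2}{13011} = \left(\left(-60\right) 6 - 2\right) \frac{1}{13011} = \left(-360 - 2\right) \frac{1}{13011} = \left(-362\right) \frac{1}{13011} = - \frac{362}{13011}$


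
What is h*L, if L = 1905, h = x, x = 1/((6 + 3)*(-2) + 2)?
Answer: -1905/16 ≈ -119.06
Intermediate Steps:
x = -1/16 (x = 1/(9*(-2) + 2) = 1/(-18 + 2) = 1/(-16) = -1/16 ≈ -0.062500)
h = -1/16 ≈ -0.062500
h*L = -1/16*1905 = -1905/16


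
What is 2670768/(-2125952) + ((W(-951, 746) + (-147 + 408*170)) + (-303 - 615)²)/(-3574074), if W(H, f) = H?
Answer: -7035683197/4655827064 ≈ -1.5112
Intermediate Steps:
2670768/(-2125952) + ((W(-951, 746) + (-147 + 408*170)) + (-303 - 615)²)/(-3574074) = 2670768/(-2125952) + ((-951 + (-147 + 408*170)) + (-303 - 615)²)/(-3574074) = 2670768*(-1/2125952) + ((-951 + (-147 + 69360)) + (-918)²)*(-1/3574074) = -9819/7816 + ((-951 + 69213) + 842724)*(-1/3574074) = -9819/7816 + (68262 + 842724)*(-1/3574074) = -9819/7816 + 910986*(-1/3574074) = -9819/7816 - 151831/595679 = -7035683197/4655827064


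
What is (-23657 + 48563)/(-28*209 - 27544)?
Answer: -4151/5566 ≈ -0.74578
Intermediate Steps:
(-23657 + 48563)/(-28*209 - 27544) = 24906/(-5852 - 27544) = 24906/(-33396) = 24906*(-1/33396) = -4151/5566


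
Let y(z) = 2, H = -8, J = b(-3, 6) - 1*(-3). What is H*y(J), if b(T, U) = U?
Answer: -16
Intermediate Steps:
J = 9 (J = 6 - 1*(-3) = 6 + 3 = 9)
H*y(J) = -8*2 = -16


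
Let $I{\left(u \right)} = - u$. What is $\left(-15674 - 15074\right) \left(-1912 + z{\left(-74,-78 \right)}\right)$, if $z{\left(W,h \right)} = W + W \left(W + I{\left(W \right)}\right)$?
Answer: $61065528$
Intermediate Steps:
$z{\left(W,h \right)} = W$ ($z{\left(W,h \right)} = W + W \left(W - W\right) = W + W 0 = W + 0 = W$)
$\left(-15674 - 15074\right) \left(-1912 + z{\left(-74,-78 \right)}\right) = \left(-15674 - 15074\right) \left(-1912 - 74\right) = \left(-30748\right) \left(-1986\right) = 61065528$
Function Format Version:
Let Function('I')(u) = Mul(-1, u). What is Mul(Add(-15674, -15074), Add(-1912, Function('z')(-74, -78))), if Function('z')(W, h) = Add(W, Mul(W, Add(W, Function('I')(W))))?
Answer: 61065528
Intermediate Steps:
Function('z')(W, h) = W (Function('z')(W, h) = Add(W, Mul(W, Add(W, Mul(-1, W)))) = Add(W, Mul(W, 0)) = Add(W, 0) = W)
Mul(Add(-15674, -15074), Add(-1912, Function('z')(-74, -78))) = Mul(Add(-15674, -15074), Add(-1912, -74)) = Mul(-30748, -1986) = 61065528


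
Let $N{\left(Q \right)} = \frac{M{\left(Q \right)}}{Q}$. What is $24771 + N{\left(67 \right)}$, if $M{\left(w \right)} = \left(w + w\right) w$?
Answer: $24905$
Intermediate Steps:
$M{\left(w \right)} = 2 w^{2}$ ($M{\left(w \right)} = 2 w w = 2 w^{2}$)
$N{\left(Q \right)} = 2 Q$ ($N{\left(Q \right)} = \frac{2 Q^{2}}{Q} = 2 Q$)
$24771 + N{\left(67 \right)} = 24771 + 2 \cdot 67 = 24771 + 134 = 24905$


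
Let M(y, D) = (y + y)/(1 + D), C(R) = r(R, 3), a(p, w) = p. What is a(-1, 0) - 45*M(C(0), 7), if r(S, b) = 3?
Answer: -139/4 ≈ -34.750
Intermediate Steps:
C(R) = 3
M(y, D) = 2*y/(1 + D) (M(y, D) = (2*y)/(1 + D) = 2*y/(1 + D))
a(-1, 0) - 45*M(C(0), 7) = -1 - 90*3/(1 + 7) = -1 - 90*3/8 = -1 - 45*¾ = -1 - 135/4 = -139/4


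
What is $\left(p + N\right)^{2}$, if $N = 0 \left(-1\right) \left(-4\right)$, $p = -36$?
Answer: $1296$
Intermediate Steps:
$N = 0$ ($N = 0 \left(-4\right) = 0$)
$\left(p + N\right)^{2} = \left(-36 + 0\right)^{2} = \left(-36\right)^{2} = 1296$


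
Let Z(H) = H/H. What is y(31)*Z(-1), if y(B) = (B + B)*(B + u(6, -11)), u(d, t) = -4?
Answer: 1674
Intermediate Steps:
Z(H) = 1
y(B) = 2*B*(-4 + B) (y(B) = (B + B)*(B - 4) = (2*B)*(-4 + B) = 2*B*(-4 + B))
y(31)*Z(-1) = (2*31*(-4 + 31))*1 = (2*31*27)*1 = 1674*1 = 1674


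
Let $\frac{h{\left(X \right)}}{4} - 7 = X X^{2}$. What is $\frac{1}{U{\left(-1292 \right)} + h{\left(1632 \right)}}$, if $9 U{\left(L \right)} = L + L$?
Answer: $\frac{9}{156481484516} \approx 5.7515 \cdot 10^{-11}$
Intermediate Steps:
$U{\left(L \right)} = \frac{2 L}{9}$ ($U{\left(L \right)} = \frac{L + L}{9} = \frac{2 L}{9}$)
$h{\left(X \right)} = 28 + 4 X^{3}$ ($h{\left(X \right)} = 28 + 4 X X^{2} = 28 + 4 X^{3}$)
$\frac{1}{U{\left(-1292 \right)} + h{\left(1632 \right)}} = \frac{1}{\frac{2}{9} \left(-1292\right) + \left(28 + 4 \cdot 1632^{3}\right)} = \frac{1}{- \frac{2584}{9} + \left(28 + 4 \cdot 4346707968\right)} = \frac{1}{- \frac{2584}{9} + \left(28 + 17386831872\right)} = \frac{1}{- \frac{2584}{9} + 17386831900} = \frac{1}{\frac{156481484516}{9}} = \frac{9}{156481484516}$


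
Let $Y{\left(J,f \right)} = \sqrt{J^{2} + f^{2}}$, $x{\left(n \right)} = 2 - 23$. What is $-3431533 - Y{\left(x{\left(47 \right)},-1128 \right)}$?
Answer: $-3431533 - 15 \sqrt{5657} \approx -3.4327 \cdot 10^{6}$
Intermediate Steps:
$x{\left(n \right)} = -21$
$-3431533 - Y{\left(x{\left(47 \right)},-1128 \right)} = -3431533 - \sqrt{\left(-21\right)^{2} + \left(-1128\right)^{2}} = -3431533 - \sqrt{441 + 1272384} = -3431533 - \sqrt{1272825} = -3431533 - 15 \sqrt{5657}$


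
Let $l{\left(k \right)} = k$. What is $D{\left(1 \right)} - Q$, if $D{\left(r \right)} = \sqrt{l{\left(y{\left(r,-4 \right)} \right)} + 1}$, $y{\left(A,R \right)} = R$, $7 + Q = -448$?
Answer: $455 + i \sqrt{3} \approx 455.0 + 1.732 i$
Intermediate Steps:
$Q = -455$ ($Q = -7 - 448 = -455$)
$D{\left(r \right)} = i \sqrt{3}$ ($D{\left(r \right)} = \sqrt{-4 + 1} = \sqrt{-3} = i \sqrt{3}$)
$D{\left(1 \right)} - Q = i \sqrt{3} - -455 = i \sqrt{3} + 455 = 455 + i \sqrt{3}$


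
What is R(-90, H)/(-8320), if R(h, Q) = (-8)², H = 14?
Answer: -1/130 ≈ -0.0076923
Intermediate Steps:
R(h, Q) = 64
R(-90, H)/(-8320) = 64/(-8320) = 64*(-1/8320) = -1/130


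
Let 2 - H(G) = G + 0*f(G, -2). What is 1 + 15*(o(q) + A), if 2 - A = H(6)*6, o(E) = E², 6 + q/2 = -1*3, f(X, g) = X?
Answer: 5251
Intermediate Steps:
q = -18 (q = -12 + 2*(-1*3) = -12 + 2*(-3) = -12 - 6 = -18)
H(G) = 2 - G (H(G) = 2 - (G + 0*G) = 2 - (G + 0) = 2 - G)
A = 26 (A = 2 - (2 - 1*6)*6 = 2 - (2 - 6)*6 = 2 - (-4)*6 = 2 - 1*(-24) = 2 + 24 = 26)
1 + 15*(o(q) + A) = 1 + 15*((-18)² + 26) = 1 + 15*(324 + 26) = 1 + 15*350 = 1 + 5250 = 5251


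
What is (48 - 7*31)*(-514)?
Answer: 86866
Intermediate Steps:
(48 - 7*31)*(-514) = (48 - 217)*(-514) = -169*(-514) = 86866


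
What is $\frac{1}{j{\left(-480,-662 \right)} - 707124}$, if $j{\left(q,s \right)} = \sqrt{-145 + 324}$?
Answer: $- \frac{707124}{500024351197} - \frac{\sqrt{179}}{500024351197} \approx -1.4142 \cdot 10^{-6}$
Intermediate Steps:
$j{\left(q,s \right)} = \sqrt{179}$
$\frac{1}{j{\left(-480,-662 \right)} - 707124} = \frac{1}{\sqrt{179} - 707124} = \frac{1}{-707124 + \sqrt{179}}$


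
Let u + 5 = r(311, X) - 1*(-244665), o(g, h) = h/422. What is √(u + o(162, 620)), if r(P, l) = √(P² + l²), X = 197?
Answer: √(10892573270 + 44521*√135530)/211 ≈ 495.00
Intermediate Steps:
o(g, h) = h/422 (o(g, h) = h*(1/422) = h/422)
u = 244660 + √135530 (u = -5 + (√(311² + 197²) - 1*(-244665)) = -5 + (√(96721 + 38809) + 244665) = -5 + (√135530 + 244665) = -5 + (244665 + √135530) = 244660 + √135530 ≈ 2.4503e+5)
√(u + o(162, 620)) = √((244660 + √135530) + (1/422)*620) = √((244660 + √135530) + 310/211) = √(51623570/211 + √135530)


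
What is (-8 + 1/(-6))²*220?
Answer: 132055/9 ≈ 14673.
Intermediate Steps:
(-8 + 1/(-6))²*220 = (-8 - ⅙)²*220 = (-49/6)²*220 = (2401/36)*220 = 132055/9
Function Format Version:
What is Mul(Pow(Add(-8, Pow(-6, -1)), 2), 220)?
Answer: Rational(132055, 9) ≈ 14673.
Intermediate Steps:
Mul(Pow(Add(-8, Pow(-6, -1)), 2), 220) = Mul(Pow(Add(-8, Rational(-1, 6)), 2), 220) = Mul(Pow(Rational(-49, 6), 2), 220) = Mul(Rational(2401, 36), 220) = Rational(132055, 9)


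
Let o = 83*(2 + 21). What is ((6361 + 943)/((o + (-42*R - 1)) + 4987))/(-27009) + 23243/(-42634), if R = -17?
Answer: -4777014751619/8761776480954 ≈ -0.54521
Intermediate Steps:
o = 1909 (o = 83*23 = 1909)
((6361 + 943)/((o + (-42*R - 1)) + 4987))/(-27009) + 23243/(-42634) = ((6361 + 943)/((1909 + (-42*(-17) - 1)) + 4987))/(-27009) + 23243/(-42634) = (7304/((1909 + (714 - 1)) + 4987))*(-1/27009) + 23243*(-1/42634) = (7304/((1909 + 713) + 4987))*(-1/27009) - 23243/42634 = (7304/(2622 + 4987))*(-1/27009) - 23243/42634 = (7304/7609)*(-1/27009) - 23243/42634 = -7304/205511481 - 23243/42634 = -4777014751619/8761776480954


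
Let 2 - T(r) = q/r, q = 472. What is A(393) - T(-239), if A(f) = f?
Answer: 92977/239 ≈ 389.02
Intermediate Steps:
T(r) = 2 - 472/r
A(393) - T(-239) = 393 - (2 - 472/(-239)) = 393 - (2 - 472*(-1/239)) = 393 - (2 + 472/239) = 393 - 1*950/239 = 393 - 950/239 = 92977/239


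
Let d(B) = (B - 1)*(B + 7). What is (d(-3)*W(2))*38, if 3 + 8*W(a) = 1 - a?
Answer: 304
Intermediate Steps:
d(B) = (-1 + B)*(7 + B)
W(a) = -1/4 - a/8 (W(a) = -3/8 + (1 - a)/8 = -3/8 + (1/8 - a/8) = -1/4 - a/8)
(d(-3)*W(2))*38 = ((-7 + (-3)**2 + 6*(-3))*(-1/4 - 1/8*2))*38 = ((-7 + 9 - 18)*(-1/4 - 1/4))*38 = -16*(-1/2)*38 = 8*38 = 304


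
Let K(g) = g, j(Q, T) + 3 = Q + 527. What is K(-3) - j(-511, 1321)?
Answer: -16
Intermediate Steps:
j(Q, T) = 524 + Q (j(Q, T) = -3 + (Q + 527) = -3 + (527 + Q) = 524 + Q)
K(-3) - j(-511, 1321) = -3 - (524 - 511) = -3 - 1*13 = -3 - 13 = -16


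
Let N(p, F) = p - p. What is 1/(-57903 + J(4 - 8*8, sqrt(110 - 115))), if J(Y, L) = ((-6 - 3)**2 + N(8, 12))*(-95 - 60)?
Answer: -1/70458 ≈ -1.4193e-5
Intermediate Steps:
N(p, F) = 0
J(Y, L) = -12555 (J(Y, L) = ((-6 - 3)**2 + 0)*(-95 - 60) = ((-9)**2 + 0)*(-155) = (81 + 0)*(-155) = 81*(-155) = -12555)
1/(-57903 + J(4 - 8*8, sqrt(110 - 115))) = 1/(-57903 - 12555) = 1/(-70458) = -1/70458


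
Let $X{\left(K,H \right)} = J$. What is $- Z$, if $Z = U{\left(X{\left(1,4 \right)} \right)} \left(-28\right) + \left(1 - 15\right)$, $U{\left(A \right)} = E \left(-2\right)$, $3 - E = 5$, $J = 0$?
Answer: $126$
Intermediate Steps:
$X{\left(K,H \right)} = 0$
$E = -2$ ($E = 3 - 5 = -2$)
$U{\left(A \right)} = 4$ ($U{\left(A \right)} = \left(-2\right) \left(-2\right) = 4$)
$Z = -126$ ($Z = 4 \left(-28\right) + \left(1 - 15\right) = -112 + \left(1 - 15\right) = -112 - 14 = -126$)
$- Z = \left(-1\right) \left(-126\right) = 126$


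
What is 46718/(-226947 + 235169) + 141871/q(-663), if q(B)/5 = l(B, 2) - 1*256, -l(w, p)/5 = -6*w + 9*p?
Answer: 1780231939/415950980 ≈ 4.2799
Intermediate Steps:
l(w, p) = -45*p + 30*w (l(w, p) = -5*(-6*w + 9*p) = -45*p + 30*w)
q(B) = -1730 + 150*B (q(B) = 5*((-45*2 + 30*B) - 1*256) = 5*((-90 + 30*B) - 256) = 5*(-346 + 30*B) = -1730 + 150*B)
46718/(-226947 + 235169) + 141871/q(-663) = 46718/(-226947 + 235169) + 141871/(-1730 + 150*(-663)) = 46718/8222 + 141871/(-1730 - 99450) = 46718*(1/8222) + 141871/(-101180) = 23359/4111 + 141871*(-1/101180) = 23359/4111 - 141871/101180 = 1780231939/415950980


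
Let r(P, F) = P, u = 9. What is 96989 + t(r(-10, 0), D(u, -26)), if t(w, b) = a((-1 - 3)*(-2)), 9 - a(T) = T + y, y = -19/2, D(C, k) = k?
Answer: 193999/2 ≈ 97000.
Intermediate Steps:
y = -19/2 (y = -19*1/2 = -19/2 ≈ -9.5000)
a(T) = 37/2 - T (a(T) = 9 - (T - 19/2) = 9 - (-19/2 + T) = 9 + (19/2 - T) = 37/2 - T)
t(w, b) = 21/2 (t(w, b) = 37/2 - (-1 - 3)*(-2) = 37/2 - (-4)*(-2) = 37/2 - 1*8 = 37/2 - 8 = 21/2)
96989 + t(r(-10, 0), D(u, -26)) = 96989 + 21/2 = 193999/2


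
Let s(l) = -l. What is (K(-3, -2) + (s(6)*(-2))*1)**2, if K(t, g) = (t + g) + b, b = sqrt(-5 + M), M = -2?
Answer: (7 + I*sqrt(7))**2 ≈ 42.0 + 37.041*I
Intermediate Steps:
b = I*sqrt(7) (b = sqrt(-5 - 2) = sqrt(-7) = I*sqrt(7) ≈ 2.6458*I)
K(t, g) = g + t + I*sqrt(7) (K(t, g) = (t + g) + I*sqrt(7) = (g + t) + I*sqrt(7) = g + t + I*sqrt(7))
(K(-3, -2) + (s(6)*(-2))*1)**2 = ((-2 - 3 + I*sqrt(7)) + (-1*6*(-2))*1)**2 = ((-5 + I*sqrt(7)) - 6*(-2)*1)**2 = ((-5 + I*sqrt(7)) + 12*1)**2 = ((-5 + I*sqrt(7)) + 12)**2 = (7 + I*sqrt(7))**2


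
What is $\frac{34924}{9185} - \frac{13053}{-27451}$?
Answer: $\frac{1078590529}{252137435} \approx 4.2778$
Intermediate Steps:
$\frac{34924}{9185} - \frac{13053}{-27451} = 34924 \cdot \frac{1}{9185} - - \frac{13053}{27451} = \frac{34924}{9185} + \frac{13053}{27451} = \frac{1078590529}{252137435}$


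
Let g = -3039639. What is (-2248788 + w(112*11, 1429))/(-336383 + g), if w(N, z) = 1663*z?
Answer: -127639/3376022 ≈ -0.037808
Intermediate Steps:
(-2248788 + w(112*11, 1429))/(-336383 + g) = (-2248788 + 1663*1429)/(-336383 - 3039639) = (-2248788 + 2376427)/(-3376022) = 127639*(-1/3376022) = -127639/3376022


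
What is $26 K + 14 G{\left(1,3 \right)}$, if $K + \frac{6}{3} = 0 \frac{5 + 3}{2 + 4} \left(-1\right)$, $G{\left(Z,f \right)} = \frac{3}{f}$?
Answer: $-38$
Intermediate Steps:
$K = -2$ ($K = -2 + 0 \frac{5 + 3}{2 + 4} \left(-1\right) = -2 + 0 \cdot \frac{8}{6} \left(-1\right) = -2 + 0 \cdot 8 \cdot \frac{1}{6} \left(-1\right) = -2 + 0 \cdot \frac{4}{3} \left(-1\right) = -2 + 0 \left(-1\right) = -2 + 0 = -2$)
$26 K + 14 G{\left(1,3 \right)} = 26 \left(-2\right) + 14 \cdot \frac{3}{3} = -52 + 14 \cdot 3 \cdot \frac{1}{3} = -52 + 14 \cdot 1 = -52 + 14 = -38$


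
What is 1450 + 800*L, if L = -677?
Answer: -540150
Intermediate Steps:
1450 + 800*L = 1450 + 800*(-677) = 1450 - 541600 = -540150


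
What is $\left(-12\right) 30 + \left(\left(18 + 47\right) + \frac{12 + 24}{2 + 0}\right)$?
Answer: $-277$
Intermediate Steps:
$\left(-12\right) 30 + \left(\left(18 + 47\right) + \frac{12 + 24}{2 + 0}\right) = -360 + \left(65 + \frac{36}{2}\right) = -360 + \left(65 + 36 \cdot \frac{1}{2}\right) = -360 + \left(65 + 18\right) = -360 + 83 = -277$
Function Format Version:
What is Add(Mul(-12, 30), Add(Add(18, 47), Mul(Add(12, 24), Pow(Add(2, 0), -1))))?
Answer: -277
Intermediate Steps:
Add(Mul(-12, 30), Add(Add(18, 47), Mul(Add(12, 24), Pow(Add(2, 0), -1)))) = Add(-360, Add(65, Mul(36, Pow(2, -1)))) = Add(-360, Add(65, Mul(36, Rational(1, 2)))) = Add(-360, Add(65, 18)) = Add(-360, 83) = -277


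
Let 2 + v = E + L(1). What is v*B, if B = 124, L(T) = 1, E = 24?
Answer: 2852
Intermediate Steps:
v = 23 (v = -2 + (24 + 1) = -2 + 25 = 23)
v*B = 23*124 = 2852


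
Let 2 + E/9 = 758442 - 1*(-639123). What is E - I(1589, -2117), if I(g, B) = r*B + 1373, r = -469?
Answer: 11583821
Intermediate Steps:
I(g, B) = 1373 - 469*B (I(g, B) = -469*B + 1373 = 1373 - 469*B)
E = 12578067 (E = -18 + 9*(758442 - 1*(-639123)) = -18 + 9*(758442 + 639123) = -18 + 9*1397565 = -18 + 12578085 = 12578067)
E - I(1589, -2117) = 12578067 - (1373 - 469*(-2117)) = 12578067 - (1373 + 992873) = 12578067 - 1*994246 = 12578067 - 994246 = 11583821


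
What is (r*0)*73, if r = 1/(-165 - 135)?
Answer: 0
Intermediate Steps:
r = -1/300 (r = 1/(-300) = -1/300 ≈ -0.0033333)
(r*0)*73 = -1/300*0*73 = 0*73 = 0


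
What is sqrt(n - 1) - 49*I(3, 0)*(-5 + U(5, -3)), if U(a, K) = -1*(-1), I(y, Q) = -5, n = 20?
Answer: -980 + sqrt(19) ≈ -975.64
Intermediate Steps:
U(a, K) = 1
sqrt(n - 1) - 49*I(3, 0)*(-5 + U(5, -3)) = sqrt(20 - 1) - (-245)*(-5 + 1) = sqrt(19) - (-245)*(-4) = sqrt(19) - 49*20 = sqrt(19) - 980 = -980 + sqrt(19)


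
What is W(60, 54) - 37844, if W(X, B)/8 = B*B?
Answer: -14516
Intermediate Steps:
W(X, B) = 8*B² (W(X, B) = 8*(B*B) = 8*B²)
W(60, 54) - 37844 = 8*54² - 37844 = 8*2916 - 37844 = 23328 - 37844 = -14516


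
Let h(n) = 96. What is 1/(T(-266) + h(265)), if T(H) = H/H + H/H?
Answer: 1/98 ≈ 0.010204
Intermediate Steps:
T(H) = 2 (T(H) = 1 + 1 = 2)
1/(T(-266) + h(265)) = 1/(2 + 96) = 1/98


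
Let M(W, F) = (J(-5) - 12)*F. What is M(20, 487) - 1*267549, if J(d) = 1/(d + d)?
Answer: -2734417/10 ≈ -2.7344e+5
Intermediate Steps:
J(d) = 1/(2*d)
M(W, F) = -121*F/10 (M(W, F) = ((1/2)/(-5) - 12)*F = ((1/2)*(-1/5) - 12)*F = (-1/10 - 12)*F = -121*F/10)
M(20, 487) - 1*267549 = -121/10*487 - 1*267549 = -58927/10 - 267549 = -2734417/10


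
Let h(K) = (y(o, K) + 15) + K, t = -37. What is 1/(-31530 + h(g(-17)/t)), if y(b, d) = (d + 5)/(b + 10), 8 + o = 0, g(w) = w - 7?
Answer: -74/2331853 ≈ -3.1734e-5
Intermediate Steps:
g(w) = -7 + w
o = -8 (o = -8 + 0 = -8)
y(b, d) = (5 + d)/(10 + b)
h(K) = 35/2 + 3*K/2 (h(K) = ((5 + K)/(10 - 8) + 15) + K = ((5 + K)/2 + 15) + K = ((5/2 + K/2) + 15) + K = (35/2 + K/2) + K = 35/2 + 3*K/2)
1/(-31530 + h(g(-17)/t)) = 1/(-31530 + (35/2 + 3*((-7 - 17)/(-37))/2)) = 1/(-31530 + (35/2 + 3*(-24*(-1/37))/2)) = 1/(-31530 + (35/2 + (3/2)*(24/37))) = 1/(-31530 + (35/2 + 36/37)) = 1/(-31530 + 1367/74) = 1/(-2331853/74) = -74/2331853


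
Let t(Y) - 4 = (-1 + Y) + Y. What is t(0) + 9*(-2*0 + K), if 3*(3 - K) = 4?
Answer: 18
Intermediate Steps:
K = 5/3 (K = 3 - ⅓*4 = 3 - 4/3 = 5/3 ≈ 1.6667)
t(Y) = 3 + 2*Y (t(Y) = 4 + ((-1 + Y) + Y) = 4 + (-1 + 2*Y) = 3 + 2*Y)
t(0) + 9*(-2*0 + K) = (3 + 2*0) + 9*(-2*0 + 5/3) = (3 + 0) + 9*(0 + 5/3) = 3 + 9*(5/3) = 3 + 15 = 18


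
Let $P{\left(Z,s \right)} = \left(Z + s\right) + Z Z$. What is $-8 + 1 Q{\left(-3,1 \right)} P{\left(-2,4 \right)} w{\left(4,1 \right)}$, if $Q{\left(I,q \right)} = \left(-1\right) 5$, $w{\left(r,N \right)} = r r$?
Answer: $-488$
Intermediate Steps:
$w{\left(r,N \right)} = r^{2}$
$Q{\left(I,q \right)} = -5$
$P{\left(Z,s \right)} = Z + s + Z^{2}$ ($P{\left(Z,s \right)} = \left(Z + s\right) + Z^{2} = Z + s + Z^{2}$)
$-8 + 1 Q{\left(-3,1 \right)} P{\left(-2,4 \right)} w{\left(4,1 \right)} = -8 + 1 \left(-5\right) \left(-2 + 4 + \left(-2\right)^{2}\right) 4^{2} = -8 + - 5 \left(-2 + 4 + 4\right) 16 = -8 + \left(-5\right) 6 \cdot 16 = -8 - 480 = -488$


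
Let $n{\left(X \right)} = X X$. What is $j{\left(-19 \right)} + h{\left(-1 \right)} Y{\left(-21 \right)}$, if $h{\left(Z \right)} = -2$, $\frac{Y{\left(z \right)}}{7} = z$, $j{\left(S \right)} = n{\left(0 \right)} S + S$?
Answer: $275$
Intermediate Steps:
$n{\left(X \right)} = X^{2}$
$j{\left(S \right)} = S$ ($j{\left(S \right)} = 0^{2} S + S = 0 S + S = 0 + S = S$)
$Y{\left(z \right)} = 7 z$
$j{\left(-19 \right)} + h{\left(-1 \right)} Y{\left(-21 \right)} = -19 - 2 \cdot 7 \left(-21\right) = -19 - -294 = -19 + 294 = 275$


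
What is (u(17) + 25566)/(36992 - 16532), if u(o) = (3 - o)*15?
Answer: 2113/1705 ≈ 1.2393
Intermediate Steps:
u(o) = 45 - 15*o
(u(17) + 25566)/(36992 - 16532) = ((45 - 15*17) + 25566)/(36992 - 16532) = ((45 - 255) + 25566)/20460 = (-210 + 25566)*(1/20460) = 25356*(1/20460) = 2113/1705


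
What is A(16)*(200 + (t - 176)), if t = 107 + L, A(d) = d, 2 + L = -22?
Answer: 1712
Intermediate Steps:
L = -24 (L = -2 - 22 = -24)
t = 83 (t = 107 - 24 = 83)
A(16)*(200 + (t - 176)) = 16*(200 + (83 - 176)) = 16*(200 - 93) = 16*107 = 1712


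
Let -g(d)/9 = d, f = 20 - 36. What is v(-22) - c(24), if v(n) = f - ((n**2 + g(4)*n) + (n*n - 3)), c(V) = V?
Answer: -1797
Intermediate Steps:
f = -16
g(d) = -9*d
v(n) = -13 - 2*n**2 + 36*n (v(n) = -16 - ((n**2 + (-9*4)*n) + (n*n - 3)) = -16 - ((n**2 - 36*n) + (n**2 - 3)) = -16 - ((n**2 - 36*n) + (-3 + n**2)) = -16 - (-3 - 36*n + 2*n**2) = -16 + (3 - 2*n**2 + 36*n) = -13 - 2*n**2 + 36*n)
v(-22) - c(24) = (-13 - 2*(-22)**2 + 36*(-22)) - 1*24 = (-13 - 2*484 - 792) - 24 = (-13 - 968 - 792) - 24 = -1773 - 24 = -1797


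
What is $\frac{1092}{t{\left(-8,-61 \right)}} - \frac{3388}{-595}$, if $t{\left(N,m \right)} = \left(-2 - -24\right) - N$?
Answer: $\frac{3578}{85} \approx 42.094$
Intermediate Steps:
$t{\left(N,m \right)} = 22 - N$ ($t{\left(N,m \right)} = \left(-2 + 24\right) - N = 22 - N$)
$\frac{1092}{t{\left(-8,-61 \right)}} - \frac{3388}{-595} = \frac{1092}{22 - -8} - \frac{3388}{-595} = \frac{1092}{22 + 8} - - \frac{484}{85} = \frac{1092}{30} + \frac{484}{85} = 1092 \cdot \frac{1}{30} + \frac{484}{85} = \frac{182}{5} + \frac{484}{85} = \frac{3578}{85}$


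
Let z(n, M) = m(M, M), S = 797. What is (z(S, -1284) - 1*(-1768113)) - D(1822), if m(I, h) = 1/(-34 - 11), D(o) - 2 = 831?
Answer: 79527599/45 ≈ 1.7673e+6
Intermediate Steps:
D(o) = 833 (D(o) = 2 + 831 = 833)
m(I, h) = -1/45 (m(I, h) = 1/(-45) = -1/45)
z(n, M) = -1/45
(z(S, -1284) - 1*(-1768113)) - D(1822) = (-1/45 - 1*(-1768113)) - 1*833 = (-1/45 + 1768113) - 833 = 79565084/45 - 833 = 79527599/45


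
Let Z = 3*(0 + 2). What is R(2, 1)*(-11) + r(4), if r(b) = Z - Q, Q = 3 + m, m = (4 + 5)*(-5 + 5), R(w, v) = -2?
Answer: 25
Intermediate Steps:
m = 0 (m = 9*0 = 0)
Z = 6 (Z = 3*2 = 6)
Q = 3 (Q = 3 + 0 = 3)
r(b) = 3 (r(b) = 6 - 1*3 = 6 - 3 = 3)
R(2, 1)*(-11) + r(4) = -2*(-11) + 3 = 22 + 3 = 25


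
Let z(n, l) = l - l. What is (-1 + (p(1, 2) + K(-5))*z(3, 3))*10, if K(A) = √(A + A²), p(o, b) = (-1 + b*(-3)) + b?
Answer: -10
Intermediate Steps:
z(n, l) = 0
p(o, b) = -1 - 2*b (p(o, b) = (-1 - 3*b) + b = -1 - 2*b)
(-1 + (p(1, 2) + K(-5))*z(3, 3))*10 = (-1 + ((-1 - 2*2) + √(-5*(1 - 5)))*0)*10 = (-1 + ((-1 - 4) + √(-5*(-4)))*0)*10 = (-1 + (-5 + √20)*0)*10 = (-1 + (-5 + 2*√5)*0)*10 = (-1 + 0)*10 = -1*10 = -10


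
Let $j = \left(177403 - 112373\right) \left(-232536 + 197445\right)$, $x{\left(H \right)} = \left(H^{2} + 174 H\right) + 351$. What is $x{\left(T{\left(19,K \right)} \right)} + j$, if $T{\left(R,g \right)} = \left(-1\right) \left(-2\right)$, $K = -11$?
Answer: $-2281967027$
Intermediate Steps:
$T{\left(R,g \right)} = 2$
$x{\left(H \right)} = 351 + H^{2} + 174 H$
$j = -2281967730$ ($j = 65030 \left(-35091\right) = -2281967730$)
$x{\left(T{\left(19,K \right)} \right)} + j = \left(351 + 2^{2} + 174 \cdot 2\right) - 2281967730 = \left(351 + 4 + 348\right) - 2281967730 = 703 - 2281967730 = -2281967027$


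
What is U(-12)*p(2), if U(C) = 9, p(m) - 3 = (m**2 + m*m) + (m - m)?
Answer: 99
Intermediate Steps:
p(m) = 3 + 2*m**2 (p(m) = 3 + ((m**2 + m*m) + (m - m)) = 3 + ((m**2 + m**2) + 0) = 3 + (2*m**2 + 0) = 3 + 2*m**2)
U(-12)*p(2) = 9*(3 + 2*2**2) = 9*(3 + 2*4) = 9*(3 + 8) = 9*11 = 99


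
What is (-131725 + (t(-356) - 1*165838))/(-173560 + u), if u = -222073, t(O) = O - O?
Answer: 42509/56519 ≈ 0.75212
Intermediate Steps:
t(O) = 0
(-131725 + (t(-356) - 1*165838))/(-173560 + u) = (-131725 + (0 - 1*165838))/(-173560 - 222073) = (-131725 + (0 - 165838))/(-395633) = (-131725 - 165838)*(-1/395633) = -297563*(-1/395633) = 42509/56519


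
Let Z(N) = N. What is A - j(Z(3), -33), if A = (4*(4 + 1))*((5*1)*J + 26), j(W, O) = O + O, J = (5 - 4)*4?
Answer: 986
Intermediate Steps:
J = 4 (J = 1*4 = 4)
j(W, O) = 2*O
A = 920 (A = (4*(4 + 1))*((5*1)*4 + 26) = (4*5)*(5*4 + 26) = 20*(20 + 26) = 20*46 = 920)
A - j(Z(3), -33) = 920 - 2*(-33) = 920 - 1*(-66) = 920 + 66 = 986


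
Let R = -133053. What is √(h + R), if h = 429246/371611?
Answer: I*√18373759306129707/371611 ≈ 364.76*I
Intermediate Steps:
h = 429246/371611 (h = 429246*(1/371611) = 429246/371611 ≈ 1.1551)
√(h + R) = √(429246/371611 - 133053) = √(-49443529137/371611) = I*√18373759306129707/371611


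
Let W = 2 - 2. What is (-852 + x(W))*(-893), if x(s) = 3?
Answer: 758157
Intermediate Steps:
W = 0
(-852 + x(W))*(-893) = (-852 + 3)*(-893) = -849*(-893) = 758157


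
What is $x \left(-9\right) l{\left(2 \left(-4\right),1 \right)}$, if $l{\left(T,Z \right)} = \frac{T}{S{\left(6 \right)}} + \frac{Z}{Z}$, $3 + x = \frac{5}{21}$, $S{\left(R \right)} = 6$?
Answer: $- \frac{58}{7} \approx -8.2857$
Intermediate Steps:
$x = - \frac{58}{21}$ ($x = -3 + \frac{5}{21} = - \frac{58}{21} \approx -2.7619$)
$l{\left(T,Z \right)} = 1 + \frac{T}{6}$ ($l{\left(T,Z \right)} = \frac{T}{6} + \frac{Z}{Z} = T \frac{1}{6} + 1 = \frac{T}{6} + 1 = 1 + \frac{T}{6}$)
$x \left(-9\right) l{\left(2 \left(-4\right),1 \right)} = \left(- \frac{58}{21}\right) \left(-9\right) \left(1 + \frac{2 \left(-4\right)}{6}\right) = \frac{174 \left(1 + \frac{1}{6} \left(-8\right)\right)}{7} = \frac{174 \left(1 - \frac{4}{3}\right)}{7} = \frac{174}{7} \left(- \frac{1}{3}\right) = - \frac{58}{7}$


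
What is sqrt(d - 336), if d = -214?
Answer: 5*I*sqrt(22) ≈ 23.452*I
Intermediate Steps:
sqrt(d - 336) = sqrt(-214 - 336) = sqrt(-550) = 5*I*sqrt(22)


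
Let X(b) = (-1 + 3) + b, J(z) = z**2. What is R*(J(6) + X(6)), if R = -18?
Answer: -792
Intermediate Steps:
X(b) = 2 + b
R*(J(6) + X(6)) = -18*(6**2 + (2 + 6)) = -18*(36 + 8) = -18*44 = -792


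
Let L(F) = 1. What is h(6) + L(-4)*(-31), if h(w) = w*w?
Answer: 5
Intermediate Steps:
h(w) = w²
h(6) + L(-4)*(-31) = 6² + 1*(-31) = 36 - 31 = 5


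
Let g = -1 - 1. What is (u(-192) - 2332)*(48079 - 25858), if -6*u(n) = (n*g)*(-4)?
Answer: -46130796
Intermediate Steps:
g = -2
u(n) = -4*n/3 (u(n) = -n*(-2)*(-4)/6 = -(-2*n)*(-4)/6 = -4*n/3)
(u(-192) - 2332)*(48079 - 25858) = (-4/3*(-192) - 2332)*(48079 - 25858) = (256 - 2332)*22221 = -2076*22221 = -46130796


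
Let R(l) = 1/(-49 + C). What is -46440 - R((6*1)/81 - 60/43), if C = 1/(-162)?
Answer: -368686998/7939 ≈ -46440.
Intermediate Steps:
C = -1/162 ≈ -0.0061728
R(l) = -162/7939 (R(l) = 1/(-49 - 1/162) = 1/(-7939/162) = -162/7939)
-46440 - R((6*1)/81 - 60/43) = -46440 - 1*(-162/7939) = -46440 + 162/7939 = -368686998/7939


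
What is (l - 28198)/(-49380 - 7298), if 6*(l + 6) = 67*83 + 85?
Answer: 27263/56678 ≈ 0.48102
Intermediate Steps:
l = 935 (l = -6 + (67*83 + 85)/6 = -6 + (5561 + 85)/6 = -6 + (1/6)*5646 = -6 + 941 = 935)
(l - 28198)/(-49380 - 7298) = (935 - 28198)/(-49380 - 7298) = -27263/(-56678) = -27263*(-1/56678) = 27263/56678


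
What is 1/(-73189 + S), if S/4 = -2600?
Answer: -1/83589 ≈ -1.1963e-5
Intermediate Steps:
S = -10400 (S = 4*(-2600) = -10400)
1/(-73189 + S) = 1/(-73189 - 10400) = 1/(-83589) = -1/83589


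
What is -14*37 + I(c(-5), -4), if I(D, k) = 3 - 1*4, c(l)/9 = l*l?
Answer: -519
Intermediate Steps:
c(l) = 9*l² (c(l) = 9*(l*l) = 9*l²)
I(D, k) = -1 (I(D, k) = 3 - 4 = -1)
-14*37 + I(c(-5), -4) = -14*37 - 1 = -518 - 1 = -519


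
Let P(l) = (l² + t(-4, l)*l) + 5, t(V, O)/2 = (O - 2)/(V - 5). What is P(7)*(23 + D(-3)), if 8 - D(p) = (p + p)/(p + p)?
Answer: 4160/3 ≈ 1386.7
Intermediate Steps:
D(p) = 7 (D(p) = 8 - (p + p)/(p + p) = 8 - 2*p/(2*p) = 8 - 2*p*1/(2*p) = 8 - 1*1 = 8 - 1 = 7)
t(V, O) = 2*(-2 + O)/(-5 + V) (t(V, O) = 2*((O - 2)/(V - 5)) = 2*((-2 + O)/(-5 + V)) = 2*(-2 + O)/(-5 + V))
P(l) = 5 + l² + l*(4/9 - 2*l/9) (P(l) = (l² + (2*(-2 + l)/(-5 - 4))*l) + 5 = (l² + (2*(-2 + l)/(-9))*l) + 5 = (l² + (2*(-⅑)*(-2 + l))*l) + 5 = (l² + (4/9 - 2*l/9)*l) + 5 = (l² + l*(4/9 - 2*l/9)) + 5 = 5 + l² + l*(4/9 - 2*l/9))
P(7)*(23 + D(-3)) = (5 + (4/9)*7 + (7/9)*7²)*(23 + 7) = (5 + 28/9 + (7/9)*49)*30 = (5 + 28/9 + 343/9)*30 = (416/9)*30 = 4160/3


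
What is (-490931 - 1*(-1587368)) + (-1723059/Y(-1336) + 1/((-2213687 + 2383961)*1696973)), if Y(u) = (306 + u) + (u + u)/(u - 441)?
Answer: 144977371734087040760084/132024173925669519 ≈ 1.0981e+6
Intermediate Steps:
Y(u) = 306 + u + 2*u/(-441 + u) (Y(u) = (306 + u) + (2*u)/(-441 + u) = (306 + u) + 2*u/(-441 + u) = 306 + u + 2*u/(-441 + u))
(-490931 - 1*(-1587368)) + (-1723059/Y(-1336) + 1/((-2213687 + 2383961)*1696973)) = (-490931 - 1*(-1587368)) + (-1723059*(-441 - 1336)/(-134946 + (-1336)² - 133*(-1336)) + 1/((-2213687 + 2383961)*1696973)) = (-490931 + 1587368) + (-1723059*(-1777/(-134946 + 1784896 + 177688)) + (1/1696973)/170274) = 1096437 + (-1723059/((-1/1777*1827638)) + (1/170274)*(1/1696973)) = 1096437 + (-1723059/(-1827638/1777) + 1/288950380602) = 1096437 + (-1723059*(-1777/1827638) + 1/288950380602) = 1096437 + (3061875843/1827638 + 1/288950380602) = 1096437 + 221182547547730356281/132024173925669519 = 144977371734087040760084/132024173925669519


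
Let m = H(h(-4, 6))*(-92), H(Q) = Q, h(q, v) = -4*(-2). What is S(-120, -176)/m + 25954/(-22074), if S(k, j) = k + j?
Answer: -785515/1015404 ≈ -0.77360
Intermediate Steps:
h(q, v) = 8
S(k, j) = j + k
m = -736 (m = 8*(-92) = -736)
S(-120, -176)/m + 25954/(-22074) = (-176 - 120)/(-736) + 25954/(-22074) = -296*(-1/736) + 25954*(-1/22074) = 37/92 - 12977/11037 = -785515/1015404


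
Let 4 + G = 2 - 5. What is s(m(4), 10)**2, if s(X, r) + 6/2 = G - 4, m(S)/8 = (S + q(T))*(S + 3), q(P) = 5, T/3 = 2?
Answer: 196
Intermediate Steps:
T = 6 (T = 3*2 = 6)
G = -7 (G = -4 + (2 - 5) = -4 - 3 = -7)
m(S) = 8*(3 + S)*(5 + S) (m(S) = 8*((S + 5)*(S + 3)) = 8*((5 + S)*(3 + S)) = 8*((3 + S)*(5 + S)) = 8*(3 + S)*(5 + S))
s(X, r) = -14 (s(X, r) = -3 + (-7 - 4) = -3 - 11 = -14)
s(m(4), 10)**2 = (-14)**2 = 196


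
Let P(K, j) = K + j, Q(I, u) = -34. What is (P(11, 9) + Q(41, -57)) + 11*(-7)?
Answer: -91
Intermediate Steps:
(P(11, 9) + Q(41, -57)) + 11*(-7) = ((11 + 9) - 34) + 11*(-7) = (20 - 34) - 77 = -14 - 77 = -91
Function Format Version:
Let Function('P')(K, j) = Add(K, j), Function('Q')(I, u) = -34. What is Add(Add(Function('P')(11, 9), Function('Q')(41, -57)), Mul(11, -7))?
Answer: -91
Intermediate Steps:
Add(Add(Function('P')(11, 9), Function('Q')(41, -57)), Mul(11, -7)) = Add(Add(Add(11, 9), -34), Mul(11, -7)) = Add(Add(20, -34), -77) = Add(-14, -77) = -91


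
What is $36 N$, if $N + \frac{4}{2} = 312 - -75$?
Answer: $13860$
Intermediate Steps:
$N = 385$ ($N = -2 + \left(312 - -75\right) = -2 + \left(312 + 75\right) = -2 + 387 = 385$)
$36 N = 36 \cdot 385 = 13860$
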